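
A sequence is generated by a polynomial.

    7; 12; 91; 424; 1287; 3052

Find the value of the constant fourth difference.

Δ: 5, 79, 333, 863, 1765
Δ²: 74, 254, 530, 902
Δ³: 180, 276, 372
Δ⁴: 96, 96

96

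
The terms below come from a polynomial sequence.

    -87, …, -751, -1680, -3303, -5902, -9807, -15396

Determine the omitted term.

Using the last 6 terms:
D1: -929, -1623, -2599, -3905, -5589
D2: -694, -976, -1306, -1684
D3: -282, -330, -378
D4: -48, -48
Constant fourth difference = -48.
Extend backward: -282 + 48 = -234;  -694 + 234 = -460;  -929 + 460 = -469;  -751 + 469 = -282

-282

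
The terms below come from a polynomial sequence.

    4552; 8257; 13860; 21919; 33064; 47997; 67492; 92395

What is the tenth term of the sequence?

Δ: 3705  5603  8059  11145  14933  19495  24903
Δ²: 1898  2456  3086  3788  4562  5408
Δ³: 558  630  702  774  846
Δ⁴: 72  72  72  72
Constant fourth difference = 72, so extend:
846 + 72 = 918;  5408 + 918 = 6326;  24903 + 6326 = 31229;  92395 + 31229 = 123624
918 + 72 = 990;  6326 + 990 = 7316;  31229 + 7316 = 38545;  123624 + 38545 = 162169

162169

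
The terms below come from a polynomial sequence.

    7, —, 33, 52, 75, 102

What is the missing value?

Using the last 4 terms:
D1: 19, 23, 27
D2: 4, 4
Constant second difference = 4.
Extend backward: 19 − 4 = 15;  33 − 15 = 18

18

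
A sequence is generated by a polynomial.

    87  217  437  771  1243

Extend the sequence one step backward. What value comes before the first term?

23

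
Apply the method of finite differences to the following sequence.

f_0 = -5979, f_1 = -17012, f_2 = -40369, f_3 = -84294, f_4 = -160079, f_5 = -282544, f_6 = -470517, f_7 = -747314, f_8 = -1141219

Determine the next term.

-1685964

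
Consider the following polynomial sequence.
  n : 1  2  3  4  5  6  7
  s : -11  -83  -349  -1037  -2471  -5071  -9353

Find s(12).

D1: -72  -266  -688  -1434  -2600  -4282
D2: -194  -422  -746  -1166  -1682
D3: -228  -324  -420  -516
D4: -96  -96  -96
Constant fourth difference = -96, so extend:
-516 − 96 = -612;  -1682 − 612 = -2294;  -4282 − 2294 = -6576;  -9353 − 6576 = -15929
-612 − 96 = -708;  -2294 − 708 = -3002;  -6576 − 3002 = -9578;  -15929 − 9578 = -25507
-708 − 96 = -804;  -3002 − 804 = -3806;  -9578 − 3806 = -13384;  -25507 − 13384 = -38891
-804 − 96 = -900;  -3806 − 900 = -4706;  -13384 − 4706 = -18090;  -38891 − 18090 = -56981
-900 − 96 = -996;  -4706 − 996 = -5702;  -18090 − 5702 = -23792;  -56981 − 23792 = -80773

-80773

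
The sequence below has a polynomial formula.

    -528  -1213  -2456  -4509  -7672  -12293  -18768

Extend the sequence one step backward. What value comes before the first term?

-197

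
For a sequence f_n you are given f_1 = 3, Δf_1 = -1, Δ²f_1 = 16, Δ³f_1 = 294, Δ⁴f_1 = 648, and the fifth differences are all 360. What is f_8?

Build the table forward from the leading diagonal:
Fifth differences: 360, 360, 360, 360, 360, 360, 360, 360
Fourth differences: 648, 1008, 1368, 1728, 2088, 2448, 2808, 3168
Third differences: 294, 942, 1950, 3318, 5046, 7134, 9582, 12390
Second differences: 16, 310, 1252, 3202, 6520, 11566, 18700, 28282
First differences: -1, 15, 325, 1577, 4779, 11299, 22865, 41565
f: 3, 2, 17, 342, 1919, 6698, 17997, 40862

40862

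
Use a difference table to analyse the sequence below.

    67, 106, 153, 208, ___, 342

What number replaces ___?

271

Using the first 4 terms:
Δ: 39, 47, 55
Δ²: 8, 8
Constant second difference = 8.
Extend forward: 55 + 8 = 63;  208 + 63 = 271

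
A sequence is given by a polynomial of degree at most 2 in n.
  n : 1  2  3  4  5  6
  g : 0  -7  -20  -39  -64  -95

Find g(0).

D1: -7, -13, -19, -25, -31
D2: -6, -6, -6, -6
The second differences are constant at -6.
Work back: -7 + 6 = -1;  0 + 1 = 1

1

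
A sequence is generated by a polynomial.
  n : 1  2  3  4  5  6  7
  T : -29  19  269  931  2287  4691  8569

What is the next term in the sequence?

14419

D1: 48 , 250 , 662 , 1356 , 2404 , 3878
D2: 202 , 412 , 694 , 1048 , 1474
D3: 210 , 282 , 354 , 426
D4: 72 , 72 , 72
Constant fourth difference = 72, so extend:
426 + 72 = 498;  1474 + 498 = 1972;  3878 + 1972 = 5850;  8569 + 5850 = 14419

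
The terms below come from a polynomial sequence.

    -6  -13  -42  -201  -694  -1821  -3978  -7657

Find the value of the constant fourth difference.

First differences: -7, -29, -159, -493, -1127, -2157, -3679
Second differences: -22, -130, -334, -634, -1030, -1522
Third differences: -108, -204, -300, -396, -492
Fourth differences: -96, -96, -96, -96

-96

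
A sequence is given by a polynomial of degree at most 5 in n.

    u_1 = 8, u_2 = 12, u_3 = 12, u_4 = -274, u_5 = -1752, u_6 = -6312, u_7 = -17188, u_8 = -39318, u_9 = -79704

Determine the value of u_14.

Δ: 4, 0, -286, -1478, -4560, -10876, -22130, -40386
Δ²: -4, -286, -1192, -3082, -6316, -11254, -18256
Δ³: -282, -906, -1890, -3234, -4938, -7002
Δ⁴: -624, -984, -1344, -1704, -2064
Δ⁵: -360, -360, -360, -360
Fifth differences constant at -360.
-2064 − 360 = -2424;  -7002 − 2424 = -9426;  -18256 − 9426 = -27682;  -40386 − 27682 = -68068;  -79704 − 68068 = -147772
-2424 − 360 = -2784;  -9426 − 2784 = -12210;  -27682 − 12210 = -39892;  -68068 − 39892 = -107960;  -147772 − 107960 = -255732
-2784 − 360 = -3144;  -12210 − 3144 = -15354;  -39892 − 15354 = -55246;  -107960 − 55246 = -163206;  -255732 − 163206 = -418938
-3144 − 360 = -3504;  -15354 − 3504 = -18858;  -55246 − 18858 = -74104;  -163206 − 74104 = -237310;  -418938 − 237310 = -656248
-3504 − 360 = -3864;  -18858 − 3864 = -22722;  -74104 − 22722 = -96826;  -237310 − 96826 = -334136;  -656248 − 334136 = -990384

-990384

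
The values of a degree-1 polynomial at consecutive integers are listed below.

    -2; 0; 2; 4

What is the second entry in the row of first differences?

First differences: 2, 2, 2

2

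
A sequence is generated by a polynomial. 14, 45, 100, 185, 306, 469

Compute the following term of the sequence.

D1: 31  55  85  121  163
D2: 24  30  36  42
D3: 6  6  6
Constant third difference = 6, so extend:
42 + 6 = 48;  163 + 48 = 211;  469 + 211 = 680

680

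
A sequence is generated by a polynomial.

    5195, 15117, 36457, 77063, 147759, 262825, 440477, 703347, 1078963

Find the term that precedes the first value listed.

1339

D1: 9922, 21340, 40606, 70696, 115066, 177652, 262870, 375616
D2: 11418, 19266, 30090, 44370, 62586, 85218, 112746
D3: 7848, 10824, 14280, 18216, 22632, 27528
D4: 2976, 3456, 3936, 4416, 4896
D5: 480, 480, 480, 480
The fifth differences are constant at 480.
Work back: 2976 − 480 = 2496;  7848 − 2496 = 5352;  11418 − 5352 = 6066;  9922 − 6066 = 3856;  5195 − 3856 = 1339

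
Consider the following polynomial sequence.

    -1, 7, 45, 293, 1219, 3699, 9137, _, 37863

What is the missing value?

19585

Using the first 7 terms:
Δ: 8, 38, 248, 926, 2480, 5438
Δ²: 30, 210, 678, 1554, 2958
Δ³: 180, 468, 876, 1404
Δ⁴: 288, 408, 528
Δ⁵: 120, 120
Constant fifth difference = 120.
Extend forward: 528 + 120 = 648;  1404 + 648 = 2052;  2958 + 2052 = 5010;  5438 + 5010 = 10448;  9137 + 10448 = 19585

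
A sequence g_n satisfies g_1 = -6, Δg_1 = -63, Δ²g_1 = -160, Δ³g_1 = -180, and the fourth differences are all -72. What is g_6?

Build the table forward from the leading diagonal:
Fourth differences: -72  -72  -72  -72  -72  -72
Third differences: -180  -252  -324  -396  -468  -540
Second differences: -160  -340  -592  -916  -1312  -1780
First differences: -63  -223  -563  -1155  -2071  -3383
g: -6  -69  -292  -855  -2010  -4081

-4081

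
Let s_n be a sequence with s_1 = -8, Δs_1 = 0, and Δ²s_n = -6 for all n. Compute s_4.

-26

Build the table forward from the leading diagonal:
Δ²: -6  -6  -6  -6
Δ: 0  -6  -12  -18
s: -8  -8  -14  -26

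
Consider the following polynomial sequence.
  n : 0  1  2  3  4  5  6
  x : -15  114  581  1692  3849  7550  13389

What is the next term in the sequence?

22056

First differences: 129  467  1111  2157  3701  5839
Second differences: 338  644  1046  1544  2138
Third differences: 306  402  498  594
Fourth differences: 96  96  96
The fourth differences are constant (96).
594 + 96 = 690;  2138 + 690 = 2828;  5839 + 2828 = 8667;  13389 + 8667 = 22056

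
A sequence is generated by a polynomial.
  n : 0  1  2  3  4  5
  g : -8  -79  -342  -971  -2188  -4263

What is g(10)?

-40318

Δ: -71, -263, -629, -1217, -2075
Δ²: -192, -366, -588, -858
Δ³: -174, -222, -270
Δ⁴: -48, -48
Fourth differences constant at -48.
-270 − 48 = -318;  -858 − 318 = -1176;  -2075 − 1176 = -3251;  -4263 − 3251 = -7514
-318 − 48 = -366;  -1176 − 366 = -1542;  -3251 − 1542 = -4793;  -7514 − 4793 = -12307
-366 − 48 = -414;  -1542 − 414 = -1956;  -4793 − 1956 = -6749;  -12307 − 6749 = -19056
-414 − 48 = -462;  -1956 − 462 = -2418;  -6749 − 2418 = -9167;  -19056 − 9167 = -28223
-462 − 48 = -510;  -2418 − 510 = -2928;  -9167 − 2928 = -12095;  -28223 − 12095 = -40318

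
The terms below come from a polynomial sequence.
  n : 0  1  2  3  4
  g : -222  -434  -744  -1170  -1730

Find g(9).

Δ: -212, -310, -426, -560
Δ²: -98, -116, -134
Δ³: -18, -18
Third differences constant at -18.
-134 − 18 = -152;  -560 − 152 = -712;  -1730 − 712 = -2442
-152 − 18 = -170;  -712 − 170 = -882;  -2442 − 882 = -3324
-170 − 18 = -188;  -882 − 188 = -1070;  -3324 − 1070 = -4394
-188 − 18 = -206;  -1070 − 206 = -1276;  -4394 − 1276 = -5670
-206 − 18 = -224;  -1276 − 224 = -1500;  -5670 − 1500 = -7170

-7170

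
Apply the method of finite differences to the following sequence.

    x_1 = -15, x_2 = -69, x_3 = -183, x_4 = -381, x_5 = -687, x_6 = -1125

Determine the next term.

-1719

D1: -54  -114  -198  -306  -438
D2: -60  -84  -108  -132
D3: -24  -24  -24
Third differences constant at -24.
-132 − 24 = -156;  -438 − 156 = -594;  -1125 − 594 = -1719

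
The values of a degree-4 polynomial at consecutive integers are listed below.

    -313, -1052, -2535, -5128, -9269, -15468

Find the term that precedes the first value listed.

-24

D1: -739  -1483  -2593  -4141  -6199
D2: -744  -1110  -1548  -2058
D3: -366  -438  -510
D4: -72  -72
The fourth differences are constant at -72.
Work back: -366 + 72 = -294;  -744 + 294 = -450;  -739 + 450 = -289;  -313 + 289 = -24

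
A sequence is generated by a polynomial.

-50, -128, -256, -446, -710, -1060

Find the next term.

-1508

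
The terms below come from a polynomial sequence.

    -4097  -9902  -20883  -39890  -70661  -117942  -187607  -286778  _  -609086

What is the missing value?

-423945

Using the first 8 terms:
-5805  -10981  -19007  -30771  -47281  -69665  -99171
-5176  -8026  -11764  -16510  -22384  -29506
-2850  -3738  -4746  -5874  -7122
-888  -1008  -1128  -1248
-120  -120  -120
Constant fifth difference = -120.
Extend forward: -1248 − 120 = -1368;  -7122 − 1368 = -8490;  -29506 − 8490 = -37996;  -99171 − 37996 = -137167;  -286778 − 137167 = -423945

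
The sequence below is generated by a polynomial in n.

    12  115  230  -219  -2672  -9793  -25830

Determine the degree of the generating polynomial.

5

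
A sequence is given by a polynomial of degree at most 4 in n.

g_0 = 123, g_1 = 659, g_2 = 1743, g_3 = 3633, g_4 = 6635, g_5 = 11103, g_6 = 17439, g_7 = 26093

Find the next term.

37563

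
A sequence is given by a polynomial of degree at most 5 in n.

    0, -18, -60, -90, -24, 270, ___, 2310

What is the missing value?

Using the first 6 terms:
Δ: -18  -42  -30  66  294
Δ²: -24  12  96  228
Δ³: 36  84  132
Δ⁴: 48  48
Constant fourth difference = 48.
Extend forward: 132 + 48 = 180;  228 + 180 = 408;  294 + 408 = 702;  270 + 702 = 972

972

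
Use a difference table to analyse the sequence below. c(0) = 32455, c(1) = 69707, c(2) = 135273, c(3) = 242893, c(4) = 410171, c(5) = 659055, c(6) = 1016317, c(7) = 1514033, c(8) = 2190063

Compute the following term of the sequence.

3088531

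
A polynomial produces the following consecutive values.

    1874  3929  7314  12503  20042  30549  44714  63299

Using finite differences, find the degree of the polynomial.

4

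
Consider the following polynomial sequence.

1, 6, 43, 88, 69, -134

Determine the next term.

-689

5, 37, 45, -19, -203
32, 8, -64, -184
-24, -72, -120
-48, -48
Fourth differences constant at -48.
-120 − 48 = -168;  -184 − 168 = -352;  -203 − 352 = -555;  -134 − 555 = -689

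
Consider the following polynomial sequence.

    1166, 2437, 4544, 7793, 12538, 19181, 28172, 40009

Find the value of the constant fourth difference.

Δ: 1271, 2107, 3249, 4745, 6643, 8991, 11837
Δ²: 836, 1142, 1496, 1898, 2348, 2846
Δ³: 306, 354, 402, 450, 498
Δ⁴: 48, 48, 48, 48

48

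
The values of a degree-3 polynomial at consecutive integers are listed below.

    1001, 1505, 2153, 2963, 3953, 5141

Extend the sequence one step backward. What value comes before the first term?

First differences: 504  648  810  990  1188
Second differences: 144  162  180  198
Third differences: 18  18  18
The third differences are constant at 18.
Work back: 144 − 18 = 126;  504 − 126 = 378;  1001 − 378 = 623

623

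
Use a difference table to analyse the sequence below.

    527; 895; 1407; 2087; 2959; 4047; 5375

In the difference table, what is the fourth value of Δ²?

First differences: 368, 512, 680, 872, 1088, 1328
Second differences: 144, 168, 192, 216, 240
Third differences: 24, 24, 24, 24

216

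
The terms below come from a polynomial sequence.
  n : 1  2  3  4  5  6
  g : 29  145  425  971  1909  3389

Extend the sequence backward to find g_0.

First differences: 116  280  546  938  1480
Second differences: 164  266  392  542
Third differences: 102  126  150
Fourth differences: 24  24
The fourth differences are constant at 24.
Work back: 102 − 24 = 78;  164 − 78 = 86;  116 − 86 = 30;  29 − 30 = -1

-1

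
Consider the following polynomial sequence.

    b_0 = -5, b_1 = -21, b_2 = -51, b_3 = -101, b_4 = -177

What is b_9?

-16, -30, -50, -76
-14, -20, -26
-6, -6
Third differences constant at -6.
-26 − 6 = -32;  -76 − 32 = -108;  -177 − 108 = -285
-32 − 6 = -38;  -108 − 38 = -146;  -285 − 146 = -431
-38 − 6 = -44;  -146 − 44 = -190;  -431 − 190 = -621
-44 − 6 = -50;  -190 − 50 = -240;  -621 − 240 = -861
-50 − 6 = -56;  -240 − 56 = -296;  -861 − 296 = -1157

-1157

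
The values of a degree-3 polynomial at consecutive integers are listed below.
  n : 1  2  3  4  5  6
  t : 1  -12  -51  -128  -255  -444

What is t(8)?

-13, -39, -77, -127, -189
-26, -38, -50, -62
-12, -12, -12
Constant third difference = -12, so extend:
-62 − 12 = -74;  -189 − 74 = -263;  -444 − 263 = -707
-74 − 12 = -86;  -263 − 86 = -349;  -707 − 349 = -1056

-1056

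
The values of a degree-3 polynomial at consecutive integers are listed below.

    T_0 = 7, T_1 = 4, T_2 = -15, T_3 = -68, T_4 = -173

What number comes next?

-3  -19  -53  -105
-16  -34  -52
-18  -18
Constant third difference = -18, so extend:
-52 − 18 = -70;  -105 − 70 = -175;  -173 − 175 = -348

-348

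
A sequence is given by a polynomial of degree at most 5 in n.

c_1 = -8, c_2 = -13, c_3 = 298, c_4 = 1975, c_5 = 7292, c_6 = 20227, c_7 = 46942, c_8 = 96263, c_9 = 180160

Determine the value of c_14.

1817795

First differences: -5  311  1677  5317  12935  26715  49321  83897
Second differences: 316  1366  3640  7618  13780  22606  34576
Third differences: 1050  2274  3978  6162  8826  11970
Fourth differences: 1224  1704  2184  2664  3144
Fifth differences: 480  480  480  480
Constant fifth difference = 480, so extend:
3144 + 480 = 3624;  11970 + 3624 = 15594;  34576 + 15594 = 50170;  83897 + 50170 = 134067;  180160 + 134067 = 314227
3624 + 480 = 4104;  15594 + 4104 = 19698;  50170 + 19698 = 69868;  134067 + 69868 = 203935;  314227 + 203935 = 518162
4104 + 480 = 4584;  19698 + 4584 = 24282;  69868 + 24282 = 94150;  203935 + 94150 = 298085;  518162 + 298085 = 816247
4584 + 480 = 5064;  24282 + 5064 = 29346;  94150 + 29346 = 123496;  298085 + 123496 = 421581;  816247 + 421581 = 1237828
5064 + 480 = 5544;  29346 + 5544 = 34890;  123496 + 34890 = 158386;  421581 + 158386 = 579967;  1237828 + 579967 = 1817795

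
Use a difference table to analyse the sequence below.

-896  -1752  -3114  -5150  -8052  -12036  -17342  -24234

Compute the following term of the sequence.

D1: -856, -1362, -2036, -2902, -3984, -5306, -6892
D2: -506, -674, -866, -1082, -1322, -1586
D3: -168, -192, -216, -240, -264
D4: -24, -24, -24, -24
Fourth differences constant at -24.
-264 − 24 = -288;  -1586 − 288 = -1874;  -6892 − 1874 = -8766;  -24234 − 8766 = -33000

-33000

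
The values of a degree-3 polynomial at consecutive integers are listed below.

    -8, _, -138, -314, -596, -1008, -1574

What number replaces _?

-44

Using the last 5 terms:
D1: -176, -282, -412, -566
D2: -106, -130, -154
D3: -24, -24
Constant third difference = -24.
Extend backward: -106 + 24 = -82;  -176 + 82 = -94;  -138 + 94 = -44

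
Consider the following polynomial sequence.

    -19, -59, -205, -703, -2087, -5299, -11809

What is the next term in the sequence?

-23735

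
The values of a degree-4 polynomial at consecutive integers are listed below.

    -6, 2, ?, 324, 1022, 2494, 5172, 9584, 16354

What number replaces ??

Using the last 6 terms:
D1: 698  1472  2678  4412  6770
D2: 774  1206  1734  2358
D3: 432  528  624
D4: 96  96
Constant fourth difference = 96.
Extend backward: 432 − 96 = 336;  774 − 336 = 438;  698 − 438 = 260;  324 − 260 = 64

64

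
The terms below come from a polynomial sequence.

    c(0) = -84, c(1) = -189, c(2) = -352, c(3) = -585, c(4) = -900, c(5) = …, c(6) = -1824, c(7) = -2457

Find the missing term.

-1309

Using the first 5 terms:
First differences: -105  -163  -233  -315
Second differences: -58  -70  -82
Third differences: -12  -12
Constant third difference = -12.
Extend forward: -82 − 12 = -94;  -315 − 94 = -409;  -900 − 409 = -1309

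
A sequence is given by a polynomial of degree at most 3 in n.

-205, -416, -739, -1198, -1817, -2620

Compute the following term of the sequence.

-3631

-211 , -323 , -459 , -619 , -803
-112 , -136 , -160 , -184
-24 , -24 , -24
Third differences constant at -24.
-184 − 24 = -208;  -803 − 208 = -1011;  -2620 − 1011 = -3631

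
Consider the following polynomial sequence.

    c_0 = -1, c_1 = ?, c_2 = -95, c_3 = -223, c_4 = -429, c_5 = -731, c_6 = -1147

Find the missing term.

Using the last 5 terms:
D1: -128, -206, -302, -416
D2: -78, -96, -114
D3: -18, -18
Constant third difference = -18.
Extend backward: -78 + 18 = -60;  -128 + 60 = -68;  -95 + 68 = -27

-27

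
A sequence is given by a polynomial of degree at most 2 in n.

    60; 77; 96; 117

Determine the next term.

D1: 17, 19, 21
D2: 2, 2
The second differences are constant (2).
21 + 2 = 23;  117 + 23 = 140

140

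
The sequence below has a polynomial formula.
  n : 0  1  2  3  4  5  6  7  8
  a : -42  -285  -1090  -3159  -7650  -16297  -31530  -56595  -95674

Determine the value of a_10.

-243, -805, -2069, -4491, -8647, -15233, -25065, -39079
-562, -1264, -2422, -4156, -6586, -9832, -14014
-702, -1158, -1734, -2430, -3246, -4182
-456, -576, -696, -816, -936
-120, -120, -120, -120
Fifth differences constant at -120.
-936 − 120 = -1056;  -4182 − 1056 = -5238;  -14014 − 5238 = -19252;  -39079 − 19252 = -58331;  -95674 − 58331 = -154005
-1056 − 120 = -1176;  -5238 − 1176 = -6414;  -19252 − 6414 = -25666;  -58331 − 25666 = -83997;  -154005 − 83997 = -238002

-238002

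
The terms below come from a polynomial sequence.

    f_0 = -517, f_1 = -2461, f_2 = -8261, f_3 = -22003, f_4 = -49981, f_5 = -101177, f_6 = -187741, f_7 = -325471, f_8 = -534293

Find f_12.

-2650381

-1944  -5800  -13742  -27978  -51196  -86564  -137730  -208822
-3856  -7942  -14236  -23218  -35368  -51166  -71092
-4086  -6294  -8982  -12150  -15798  -19926
-2208  -2688  -3168  -3648  -4128
-480  -480  -480  -480
Fifth differences constant at -480.
-4128 − 480 = -4608;  -19926 − 4608 = -24534;  -71092 − 24534 = -95626;  -208822 − 95626 = -304448;  -534293 − 304448 = -838741
-4608 − 480 = -5088;  -24534 − 5088 = -29622;  -95626 − 29622 = -125248;  -304448 − 125248 = -429696;  -838741 − 429696 = -1268437
-5088 − 480 = -5568;  -29622 − 5568 = -35190;  -125248 − 35190 = -160438;  -429696 − 160438 = -590134;  -1268437 − 590134 = -1858571
-5568 − 480 = -6048;  -35190 − 6048 = -41238;  -160438 − 41238 = -201676;  -590134 − 201676 = -791810;  -1858571 − 791810 = -2650381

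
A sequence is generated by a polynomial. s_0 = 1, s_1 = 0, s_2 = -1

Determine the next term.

-2

Δ: -1, -1
The first differences are constant (-1).
-1 − 1 = -2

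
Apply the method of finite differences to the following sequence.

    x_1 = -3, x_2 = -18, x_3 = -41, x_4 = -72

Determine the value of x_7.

First differences: -15, -23, -31
Second differences: -8, -8
The second differences are constant (-8).
-31 − 8 = -39;  -72 − 39 = -111
-39 − 8 = -47;  -111 − 47 = -158
-47 − 8 = -55;  -158 − 55 = -213

-213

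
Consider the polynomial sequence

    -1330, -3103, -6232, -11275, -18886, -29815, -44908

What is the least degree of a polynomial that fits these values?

4

-1773, -3129, -5043, -7611, -10929, -15093
-1356, -1914, -2568, -3318, -4164
-558, -654, -750, -846
-96, -96, -96
The fourth differences are constant, so the polynomial has degree 4.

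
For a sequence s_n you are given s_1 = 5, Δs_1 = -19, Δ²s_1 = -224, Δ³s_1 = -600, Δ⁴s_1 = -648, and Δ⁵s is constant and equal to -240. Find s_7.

-26629

Build the table forward from the leading diagonal:
Fifth differences: -240  -240  -240  -240  -240  -240  -240
Fourth differences: -648  -888  -1128  -1368  -1608  -1848  -2088
Third differences: -600  -1248  -2136  -3264  -4632  -6240  -8088
Second differences: -224  -824  -2072  -4208  -7472  -12104  -18344
First differences: -19  -243  -1067  -3139  -7347  -14819  -26923
s: 5  -14  -257  -1324  -4463  -11810  -26629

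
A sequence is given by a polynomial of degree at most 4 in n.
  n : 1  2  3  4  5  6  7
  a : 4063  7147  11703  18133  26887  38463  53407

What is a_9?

95823

D1: 3084, 4556, 6430, 8754, 11576, 14944
D2: 1472, 1874, 2324, 2822, 3368
D3: 402, 450, 498, 546
D4: 48, 48, 48
Constant fourth difference = 48, so extend:
546 + 48 = 594;  3368 + 594 = 3962;  14944 + 3962 = 18906;  53407 + 18906 = 72313
594 + 48 = 642;  3962 + 642 = 4604;  18906 + 4604 = 23510;  72313 + 23510 = 95823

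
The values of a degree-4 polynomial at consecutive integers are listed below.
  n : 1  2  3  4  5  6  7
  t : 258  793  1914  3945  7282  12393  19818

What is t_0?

57

D1: 535, 1121, 2031, 3337, 5111, 7425
D2: 586, 910, 1306, 1774, 2314
D3: 324, 396, 468, 540
D4: 72, 72, 72
The fourth differences are constant at 72.
Work back: 324 − 72 = 252;  586 − 252 = 334;  535 − 334 = 201;  258 − 201 = 57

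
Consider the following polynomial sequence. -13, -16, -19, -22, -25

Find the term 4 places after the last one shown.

-37

First differences: -3, -3, -3, -3
The first differences are constant (-3).
-25 − 3 = -28
-28 − 3 = -31
-31 − 3 = -34
-34 − 3 = -37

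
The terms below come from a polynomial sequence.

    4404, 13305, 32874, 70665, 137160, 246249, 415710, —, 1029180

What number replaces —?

667689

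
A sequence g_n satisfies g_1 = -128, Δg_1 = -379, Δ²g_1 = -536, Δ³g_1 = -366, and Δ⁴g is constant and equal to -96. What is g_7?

Build the table forward from the leading diagonal:
Δ⁴: -96, -96, -96, -96, -96, -96, -96
Δ³: -366, -462, -558, -654, -750, -846, -942
Δ²: -536, -902, -1364, -1922, -2576, -3326, -4172
Δ: -379, -915, -1817, -3181, -5103, -7679, -11005
g: -128, -507, -1422, -3239, -6420, -11523, -19202

-19202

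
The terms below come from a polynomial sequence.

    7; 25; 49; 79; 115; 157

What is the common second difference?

6

D1: 18, 24, 30, 36, 42
D2: 6, 6, 6, 6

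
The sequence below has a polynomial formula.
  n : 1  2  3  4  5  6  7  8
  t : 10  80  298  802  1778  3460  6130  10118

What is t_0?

First differences: 70, 218, 504, 976, 1682, 2670, 3988
Second differences: 148, 286, 472, 706, 988, 1318
Third differences: 138, 186, 234, 282, 330
Fourth differences: 48, 48, 48, 48
The fourth differences are constant at 48.
Work back: 138 − 48 = 90;  148 − 90 = 58;  70 − 58 = 12;  10 − 12 = -2

-2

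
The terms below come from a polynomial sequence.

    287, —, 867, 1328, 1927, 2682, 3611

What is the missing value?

526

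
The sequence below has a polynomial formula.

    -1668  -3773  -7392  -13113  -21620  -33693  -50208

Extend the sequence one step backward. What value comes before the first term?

-585

Δ: -2105  -3619  -5721  -8507  -12073  -16515
Δ²: -1514  -2102  -2786  -3566  -4442
Δ³: -588  -684  -780  -876
Δ⁴: -96  -96  -96
The fourth differences are constant at -96.
Work back: -588 + 96 = -492;  -1514 + 492 = -1022;  -2105 + 1022 = -1083;  -1668 + 1083 = -585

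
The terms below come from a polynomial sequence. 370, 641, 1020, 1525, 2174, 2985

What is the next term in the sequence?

3976

271, 379, 505, 649, 811
108, 126, 144, 162
18, 18, 18
Third differences constant at 18.
162 + 18 = 180;  811 + 180 = 991;  2985 + 991 = 3976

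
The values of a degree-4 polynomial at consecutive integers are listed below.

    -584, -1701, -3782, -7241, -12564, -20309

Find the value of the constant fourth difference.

-72

D1: -1117, -2081, -3459, -5323, -7745
D2: -964, -1378, -1864, -2422
D3: -414, -486, -558
D4: -72, -72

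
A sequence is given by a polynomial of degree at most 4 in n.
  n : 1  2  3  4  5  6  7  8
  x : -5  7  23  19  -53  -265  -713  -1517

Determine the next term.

12 , 16 , -4 , -72 , -212 , -448 , -804
4 , -20 , -68 , -140 , -236 , -356
-24 , -48 , -72 , -96 , -120
-24 , -24 , -24 , -24
Fourth differences constant at -24.
-120 − 24 = -144;  -356 − 144 = -500;  -804 − 500 = -1304;  -1517 − 1304 = -2821

-2821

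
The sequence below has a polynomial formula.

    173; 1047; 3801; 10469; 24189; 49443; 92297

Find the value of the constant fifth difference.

240

Δ: 874, 2754, 6668, 13720, 25254, 42854
Δ²: 1880, 3914, 7052, 11534, 17600
Δ³: 2034, 3138, 4482, 6066
Δ⁴: 1104, 1344, 1584
Δ⁵: 240, 240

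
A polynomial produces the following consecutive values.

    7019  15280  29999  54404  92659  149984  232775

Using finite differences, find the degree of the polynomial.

8261, 14719, 24405, 38255, 57325, 82791
6458, 9686, 13850, 19070, 25466
3228, 4164, 5220, 6396
936, 1056, 1176
120, 120
The fifth differences are constant, so the polynomial has degree 5.

5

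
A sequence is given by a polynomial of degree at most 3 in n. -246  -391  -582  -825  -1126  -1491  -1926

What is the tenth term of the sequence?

-3711

Δ: -145, -191, -243, -301, -365, -435
Δ²: -46, -52, -58, -64, -70
Δ³: -6, -6, -6, -6
Third differences constant at -6.
-70 − 6 = -76;  -435 − 76 = -511;  -1926 − 511 = -2437
-76 − 6 = -82;  -511 − 82 = -593;  -2437 − 593 = -3030
-82 − 6 = -88;  -593 − 88 = -681;  -3030 − 681 = -3711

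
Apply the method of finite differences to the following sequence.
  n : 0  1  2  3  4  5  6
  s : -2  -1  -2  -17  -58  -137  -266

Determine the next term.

Δ: 1, -1, -15, -41, -79, -129
Δ²: -2, -14, -26, -38, -50
Δ³: -12, -12, -12, -12
Constant third difference = -12, so extend:
-50 − 12 = -62;  -129 − 62 = -191;  -266 − 191 = -457

-457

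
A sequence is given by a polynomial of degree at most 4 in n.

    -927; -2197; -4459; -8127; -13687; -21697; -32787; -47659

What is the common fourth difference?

D1: -1270, -2262, -3668, -5560, -8010, -11090, -14872
D2: -992, -1406, -1892, -2450, -3080, -3782
D3: -414, -486, -558, -630, -702
D4: -72, -72, -72, -72

-72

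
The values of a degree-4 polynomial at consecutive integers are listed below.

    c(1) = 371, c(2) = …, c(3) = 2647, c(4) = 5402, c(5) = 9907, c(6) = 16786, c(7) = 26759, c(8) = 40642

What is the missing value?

1114

Using the last 6 terms:
D1: 2755  4505  6879  9973  13883
D2: 1750  2374  3094  3910
D3: 624  720  816
D4: 96  96
Constant fourth difference = 96.
Extend backward: 624 − 96 = 528;  1750 − 528 = 1222;  2755 − 1222 = 1533;  2647 − 1533 = 1114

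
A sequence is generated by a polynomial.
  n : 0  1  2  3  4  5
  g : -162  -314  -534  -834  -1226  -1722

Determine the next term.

-152  -220  -300  -392  -496
-68  -80  -92  -104
-12  -12  -12
Third differences constant at -12.
-104 − 12 = -116;  -496 − 116 = -612;  -1722 − 612 = -2334

-2334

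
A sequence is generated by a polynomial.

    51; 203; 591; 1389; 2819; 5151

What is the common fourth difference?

48

Δ: 152, 388, 798, 1430, 2332
Δ²: 236, 410, 632, 902
Δ³: 174, 222, 270
Δ⁴: 48, 48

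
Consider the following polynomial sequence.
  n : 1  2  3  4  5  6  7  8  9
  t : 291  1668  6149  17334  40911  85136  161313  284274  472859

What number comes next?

750396

Δ: 1377, 4481, 11185, 23577, 44225, 76177, 122961, 188585
Δ²: 3104, 6704, 12392, 20648, 31952, 46784, 65624
Δ³: 3600, 5688, 8256, 11304, 14832, 18840
Δ⁴: 2088, 2568, 3048, 3528, 4008
Δ⁵: 480, 480, 480, 480
Constant fifth difference = 480, so extend:
4008 + 480 = 4488;  18840 + 4488 = 23328;  65624 + 23328 = 88952;  188585 + 88952 = 277537;  472859 + 277537 = 750396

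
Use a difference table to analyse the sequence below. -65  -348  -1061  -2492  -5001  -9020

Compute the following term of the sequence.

D1: -283  -713  -1431  -2509  -4019
D2: -430  -718  -1078  -1510
D3: -288  -360  -432
D4: -72  -72
Fourth differences constant at -72.
-432 − 72 = -504;  -1510 − 504 = -2014;  -4019 − 2014 = -6033;  -9020 − 6033 = -15053

-15053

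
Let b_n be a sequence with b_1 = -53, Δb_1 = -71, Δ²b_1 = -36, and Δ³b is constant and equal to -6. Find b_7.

-1139

Build the table forward from the leading diagonal:
D3: -6  -6  -6  -6  -6  -6  -6
D2: -36  -42  -48  -54  -60  -66  -72
D1: -71  -107  -149  -197  -251  -311  -377
b: -53  -124  -231  -380  -577  -828  -1139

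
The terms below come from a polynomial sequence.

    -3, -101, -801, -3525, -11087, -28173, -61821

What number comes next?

-121901

D1: -98 , -700 , -2724 , -7562 , -17086 , -33648
D2: -602 , -2024 , -4838 , -9524 , -16562
D3: -1422 , -2814 , -4686 , -7038
D4: -1392 , -1872 , -2352
D5: -480 , -480
Constant fifth difference = -480, so extend:
-2352 − 480 = -2832;  -7038 − 2832 = -9870;  -16562 − 9870 = -26432;  -33648 − 26432 = -60080;  -61821 − 60080 = -121901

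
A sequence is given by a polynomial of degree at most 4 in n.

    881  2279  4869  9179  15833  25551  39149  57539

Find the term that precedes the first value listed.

D1: 1398  2590  4310  6654  9718  13598  18390
D2: 1192  1720  2344  3064  3880  4792
D3: 528  624  720  816  912
D4: 96  96  96  96
The fourth differences are constant at 96.
Work back: 528 − 96 = 432;  1192 − 432 = 760;  1398 − 760 = 638;  881 − 638 = 243

243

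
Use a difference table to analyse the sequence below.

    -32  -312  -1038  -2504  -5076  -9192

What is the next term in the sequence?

-15362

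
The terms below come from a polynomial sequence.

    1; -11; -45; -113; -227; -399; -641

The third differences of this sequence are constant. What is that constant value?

-12

First differences: -12, -34, -68, -114, -172, -242
Second differences: -22, -34, -46, -58, -70
Third differences: -12, -12, -12, -12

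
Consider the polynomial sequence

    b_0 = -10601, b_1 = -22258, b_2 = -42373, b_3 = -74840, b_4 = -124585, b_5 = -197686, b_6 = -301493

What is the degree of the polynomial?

First differences: -11657, -20115, -32467, -49745, -73101, -103807
Second differences: -8458, -12352, -17278, -23356, -30706
Third differences: -3894, -4926, -6078, -7350
Fourth differences: -1032, -1152, -1272
Fifth differences: -120, -120
The fifth differences are constant, so the polynomial has degree 5.

5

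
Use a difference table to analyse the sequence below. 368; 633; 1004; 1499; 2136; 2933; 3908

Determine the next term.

5079

265, 371, 495, 637, 797, 975
106, 124, 142, 160, 178
18, 18, 18, 18
Third differences constant at 18.
178 + 18 = 196;  975 + 196 = 1171;  3908 + 1171 = 5079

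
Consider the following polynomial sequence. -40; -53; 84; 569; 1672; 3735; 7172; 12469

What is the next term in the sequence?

-13, 137, 485, 1103, 2063, 3437, 5297
150, 348, 618, 960, 1374, 1860
198, 270, 342, 414, 486
72, 72, 72, 72
Constant fourth difference = 72, so extend:
486 + 72 = 558;  1860 + 558 = 2418;  5297 + 2418 = 7715;  12469 + 7715 = 20184

20184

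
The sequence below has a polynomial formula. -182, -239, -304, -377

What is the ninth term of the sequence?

-862

First differences: -57, -65, -73
Second differences: -8, -8
Second differences constant at -8.
-73 − 8 = -81;  -377 − 81 = -458
-81 − 8 = -89;  -458 − 89 = -547
-89 − 8 = -97;  -547 − 97 = -644
-97 − 8 = -105;  -644 − 105 = -749
-105 − 8 = -113;  -749 − 113 = -862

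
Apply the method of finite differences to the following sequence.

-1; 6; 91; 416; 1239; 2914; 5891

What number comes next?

7, 85, 325, 823, 1675, 2977
78, 240, 498, 852, 1302
162, 258, 354, 450
96, 96, 96
Constant fourth difference = 96, so extend:
450 + 96 = 546;  1302 + 546 = 1848;  2977 + 1848 = 4825;  5891 + 4825 = 10716

10716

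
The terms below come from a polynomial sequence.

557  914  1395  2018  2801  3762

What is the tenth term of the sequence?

D1: 357, 481, 623, 783, 961
D2: 124, 142, 160, 178
D3: 18, 18, 18
Third differences constant at 18.
178 + 18 = 196;  961 + 196 = 1157;  3762 + 1157 = 4919
196 + 18 = 214;  1157 + 214 = 1371;  4919 + 1371 = 6290
214 + 18 = 232;  1371 + 232 = 1603;  6290 + 1603 = 7893
232 + 18 = 250;  1603 + 250 = 1853;  7893 + 1853 = 9746

9746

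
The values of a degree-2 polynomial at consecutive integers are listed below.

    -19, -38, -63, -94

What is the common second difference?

First differences: -19, -25, -31
Second differences: -6, -6

-6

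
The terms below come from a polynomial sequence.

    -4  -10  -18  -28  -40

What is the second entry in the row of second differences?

-2

First differences: -6, -8, -10, -12
Second differences: -2, -2, -2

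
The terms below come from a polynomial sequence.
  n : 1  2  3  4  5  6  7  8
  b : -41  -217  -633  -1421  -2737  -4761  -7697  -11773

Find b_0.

3

Δ: -176, -416, -788, -1316, -2024, -2936, -4076
Δ²: -240, -372, -528, -708, -912, -1140
Δ³: -132, -156, -180, -204, -228
Δ⁴: -24, -24, -24, -24
The fourth differences are constant at -24.
Work back: -132 + 24 = -108;  -240 + 108 = -132;  -176 + 132 = -44;  -41 + 44 = 3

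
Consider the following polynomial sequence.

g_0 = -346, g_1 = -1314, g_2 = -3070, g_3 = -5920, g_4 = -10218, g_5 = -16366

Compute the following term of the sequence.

-968 , -1756 , -2850 , -4298 , -6148
-788 , -1094 , -1448 , -1850
-306 , -354 , -402
-48 , -48
Constant fourth difference = -48, so extend:
-402 − 48 = -450;  -1850 − 450 = -2300;  -6148 − 2300 = -8448;  -16366 − 8448 = -24814

-24814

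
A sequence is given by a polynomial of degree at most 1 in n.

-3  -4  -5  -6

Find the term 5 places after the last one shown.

First differences: -1, -1, -1
The first differences are constant (-1).
-6 − 1 = -7
-7 − 1 = -8
-8 − 1 = -9
-9 − 1 = -10
-10 − 1 = -11

-11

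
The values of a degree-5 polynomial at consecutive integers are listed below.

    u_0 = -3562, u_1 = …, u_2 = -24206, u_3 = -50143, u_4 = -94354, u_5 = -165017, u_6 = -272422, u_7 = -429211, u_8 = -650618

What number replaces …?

Using the last 7 terms:
D1: -25937  -44211  -70663  -107405  -156789  -221407
D2: -18274  -26452  -36742  -49384  -64618
D3: -8178  -10290  -12642  -15234
D4: -2112  -2352  -2592
D5: -240  -240
Constant fifth difference = -240.
Extend backward: -2112 + 240 = -1872;  -8178 + 1872 = -6306;  -18274 + 6306 = -11968;  -25937 + 11968 = -13969;  -24206 + 13969 = -10237

-10237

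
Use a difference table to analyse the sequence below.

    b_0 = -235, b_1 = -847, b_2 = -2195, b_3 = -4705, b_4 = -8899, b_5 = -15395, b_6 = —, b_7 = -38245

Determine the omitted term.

Using the first 6 terms:
Δ: -612, -1348, -2510, -4194, -6496
Δ²: -736, -1162, -1684, -2302
Δ³: -426, -522, -618
Δ⁴: -96, -96
Constant fourth difference = -96.
Extend forward: -618 − 96 = -714;  -2302 − 714 = -3016;  -6496 − 3016 = -9512;  -15395 − 9512 = -24907

-24907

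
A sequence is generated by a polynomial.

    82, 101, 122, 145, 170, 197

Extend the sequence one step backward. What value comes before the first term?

65

D1: 19, 21, 23, 25, 27
D2: 2, 2, 2, 2
The second differences are constant at 2.
Work back: 19 − 2 = 17;  82 − 17 = 65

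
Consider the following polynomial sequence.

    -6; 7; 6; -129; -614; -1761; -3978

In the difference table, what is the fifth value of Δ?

-1147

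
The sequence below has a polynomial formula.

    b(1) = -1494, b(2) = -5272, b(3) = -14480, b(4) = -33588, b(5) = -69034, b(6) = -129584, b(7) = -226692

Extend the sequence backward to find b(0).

-284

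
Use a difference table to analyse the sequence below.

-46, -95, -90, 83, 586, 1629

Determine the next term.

-49  5  173  503  1043
54  168  330  540
114  162  210
48  48
Fourth differences constant at 48.
210 + 48 = 258;  540 + 258 = 798;  1043 + 798 = 1841;  1629 + 1841 = 3470

3470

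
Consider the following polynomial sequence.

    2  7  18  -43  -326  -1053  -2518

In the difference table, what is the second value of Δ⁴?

-72

First differences: 5, 11, -61, -283, -727, -1465
Second differences: 6, -72, -222, -444, -738
Third differences: -78, -150, -222, -294
Fourth differences: -72, -72, -72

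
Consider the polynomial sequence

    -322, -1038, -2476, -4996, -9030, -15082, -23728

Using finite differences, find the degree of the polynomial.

4

-716, -1438, -2520, -4034, -6052, -8646
-722, -1082, -1514, -2018, -2594
-360, -432, -504, -576
-72, -72, -72
The fourth differences are constant, so the polynomial has degree 4.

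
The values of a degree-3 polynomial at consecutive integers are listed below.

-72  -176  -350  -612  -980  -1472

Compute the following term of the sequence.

-2106

First differences: -104 , -174 , -262 , -368 , -492
Second differences: -70 , -88 , -106 , -124
Third differences: -18 , -18 , -18
Constant third difference = -18, so extend:
-124 − 18 = -142;  -492 − 142 = -634;  -1472 − 634 = -2106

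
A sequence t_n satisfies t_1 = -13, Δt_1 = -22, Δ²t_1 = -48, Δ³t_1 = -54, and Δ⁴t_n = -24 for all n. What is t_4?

Build the table forward from the leading diagonal:
Fourth differences: -24, -24, -24, -24
Third differences: -54, -78, -102, -126
Second differences: -48, -102, -180, -282
First differences: -22, -70, -172, -352
t: -13, -35, -105, -277

-277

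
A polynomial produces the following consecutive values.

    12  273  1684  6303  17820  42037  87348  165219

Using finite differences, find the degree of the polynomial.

261, 1411, 4619, 11517, 24217, 45311, 77871
1150, 3208, 6898, 12700, 21094, 32560
2058, 3690, 5802, 8394, 11466
1632, 2112, 2592, 3072
480, 480, 480
The fifth differences are constant, so the polynomial has degree 5.

5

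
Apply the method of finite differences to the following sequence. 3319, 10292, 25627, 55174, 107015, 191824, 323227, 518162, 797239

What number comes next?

First differences: 6973  15335  29547  51841  84809  131403  194935  279077
Second differences: 8362  14212  22294  32968  46594  63532  84142
Third differences: 5850  8082  10674  13626  16938  20610
Fourth differences: 2232  2592  2952  3312  3672
Fifth differences: 360  360  360  360
The fifth differences are constant (360).
3672 + 360 = 4032;  20610 + 4032 = 24642;  84142 + 24642 = 108784;  279077 + 108784 = 387861;  797239 + 387861 = 1185100

1185100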